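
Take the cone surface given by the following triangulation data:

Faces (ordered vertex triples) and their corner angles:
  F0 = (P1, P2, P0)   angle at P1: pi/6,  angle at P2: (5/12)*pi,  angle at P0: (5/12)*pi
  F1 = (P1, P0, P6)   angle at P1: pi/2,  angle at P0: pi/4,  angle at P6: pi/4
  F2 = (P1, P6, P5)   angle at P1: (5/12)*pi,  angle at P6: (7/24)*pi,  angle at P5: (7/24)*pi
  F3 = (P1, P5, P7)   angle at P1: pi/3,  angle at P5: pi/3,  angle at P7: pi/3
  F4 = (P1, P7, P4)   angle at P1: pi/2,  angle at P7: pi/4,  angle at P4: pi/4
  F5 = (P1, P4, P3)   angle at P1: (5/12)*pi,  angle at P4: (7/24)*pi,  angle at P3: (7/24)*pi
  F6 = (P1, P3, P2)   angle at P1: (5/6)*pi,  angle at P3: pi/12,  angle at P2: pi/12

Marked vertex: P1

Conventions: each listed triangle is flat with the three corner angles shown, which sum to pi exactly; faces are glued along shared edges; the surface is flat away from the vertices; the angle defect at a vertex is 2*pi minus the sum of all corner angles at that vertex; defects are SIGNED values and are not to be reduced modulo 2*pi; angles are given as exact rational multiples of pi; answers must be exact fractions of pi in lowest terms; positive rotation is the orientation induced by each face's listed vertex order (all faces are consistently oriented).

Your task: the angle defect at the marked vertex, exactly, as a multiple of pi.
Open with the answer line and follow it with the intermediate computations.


Answer: defect(P1) = (-7/6)*pi

Sum of corner angles at P1: (19/6)*pi
defect = 2*pi - (19/6)*pi


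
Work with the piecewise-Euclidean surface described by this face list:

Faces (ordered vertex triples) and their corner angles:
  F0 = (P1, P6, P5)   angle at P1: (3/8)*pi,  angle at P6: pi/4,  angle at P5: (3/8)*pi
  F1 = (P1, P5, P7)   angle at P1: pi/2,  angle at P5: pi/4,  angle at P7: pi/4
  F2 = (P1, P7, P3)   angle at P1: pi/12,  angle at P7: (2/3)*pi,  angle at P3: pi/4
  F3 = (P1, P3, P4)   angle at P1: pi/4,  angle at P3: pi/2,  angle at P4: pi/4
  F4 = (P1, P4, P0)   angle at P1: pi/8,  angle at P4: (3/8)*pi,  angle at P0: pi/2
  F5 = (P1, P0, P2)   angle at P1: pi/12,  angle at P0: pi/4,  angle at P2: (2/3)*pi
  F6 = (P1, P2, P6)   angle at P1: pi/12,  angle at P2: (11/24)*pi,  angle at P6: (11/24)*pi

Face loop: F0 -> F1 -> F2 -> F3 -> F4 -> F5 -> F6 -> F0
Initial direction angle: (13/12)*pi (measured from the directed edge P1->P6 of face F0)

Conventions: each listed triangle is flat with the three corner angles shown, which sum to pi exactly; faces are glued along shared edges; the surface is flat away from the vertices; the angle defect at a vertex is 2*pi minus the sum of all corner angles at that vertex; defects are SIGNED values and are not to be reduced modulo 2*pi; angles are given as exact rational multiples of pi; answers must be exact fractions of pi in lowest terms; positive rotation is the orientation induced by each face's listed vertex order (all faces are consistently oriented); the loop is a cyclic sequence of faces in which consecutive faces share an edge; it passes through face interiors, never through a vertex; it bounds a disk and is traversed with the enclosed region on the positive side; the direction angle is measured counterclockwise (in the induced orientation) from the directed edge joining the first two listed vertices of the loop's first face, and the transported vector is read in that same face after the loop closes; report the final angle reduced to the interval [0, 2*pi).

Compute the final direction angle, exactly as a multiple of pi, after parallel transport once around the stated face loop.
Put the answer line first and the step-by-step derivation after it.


Answer: final direction angle = (19/12)*pi

enclosed vertex P1: corner angles sum to (3/2)*pi, defect = 2*pi - (3/2)*pi = pi/2
the final direction is the initial angle plus the enclosed defects, taken mod 2*pi in the induced orientation
final angle = (13/12)*pi + pi/2 = (19/12)*pi (mod 2*pi)


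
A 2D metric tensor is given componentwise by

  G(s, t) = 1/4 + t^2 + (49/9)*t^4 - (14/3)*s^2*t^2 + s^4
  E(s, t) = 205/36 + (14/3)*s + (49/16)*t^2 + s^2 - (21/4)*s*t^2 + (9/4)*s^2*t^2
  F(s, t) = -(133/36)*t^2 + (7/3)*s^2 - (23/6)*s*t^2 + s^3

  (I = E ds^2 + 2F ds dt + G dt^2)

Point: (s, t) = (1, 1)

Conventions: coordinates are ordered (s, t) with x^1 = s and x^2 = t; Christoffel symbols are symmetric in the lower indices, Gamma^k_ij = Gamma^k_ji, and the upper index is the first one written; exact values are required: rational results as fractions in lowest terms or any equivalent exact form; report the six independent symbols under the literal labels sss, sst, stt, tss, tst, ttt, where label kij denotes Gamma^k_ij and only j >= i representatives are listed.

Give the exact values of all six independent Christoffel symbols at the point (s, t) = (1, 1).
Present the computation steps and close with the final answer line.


E = 1645/144, F = -151/36, G = 109/36 at the point
E_s = 71/12, E_t = 1/8, F_s = 23/6, F_t = -271/18, G_s = -16/3, G_t = 130/9
EG - F^2 = 3263/192;  g^inv = (192/3263) * [[109/36, 151/36], [151/36, 1645/144]]
first-kind symbols [ij,l] = (1/2)(d_i g_jl + d_j g_il - d_l g_ij): [ss,s] = E_s/2 = 71/24, [ss,t] = F_s - E_t/2 = 181/48, [st,s] = E_t/2 = 1/16, [st,t] = G_s/2 = -8/3, [tt,s] = F_t - G_s/2 = -223/18, [tt,t] = G_t/2 = 65/9
Gamma^s_ij = (G*[ij,s] - F*[ij,t])/(EG - F^2), Gamma^t_ij = (E*[ij,t] - F*[ij,s])/(EG - F^2)

Answer: Gamma_sss = 3293/2259, Gamma_sst = -19001/29367, Gamma_stt = -12472/29367, Gamma_tss = 29501/9036, Gamma_tst = -52187/29367, Gamma_ttt = 52772/29367


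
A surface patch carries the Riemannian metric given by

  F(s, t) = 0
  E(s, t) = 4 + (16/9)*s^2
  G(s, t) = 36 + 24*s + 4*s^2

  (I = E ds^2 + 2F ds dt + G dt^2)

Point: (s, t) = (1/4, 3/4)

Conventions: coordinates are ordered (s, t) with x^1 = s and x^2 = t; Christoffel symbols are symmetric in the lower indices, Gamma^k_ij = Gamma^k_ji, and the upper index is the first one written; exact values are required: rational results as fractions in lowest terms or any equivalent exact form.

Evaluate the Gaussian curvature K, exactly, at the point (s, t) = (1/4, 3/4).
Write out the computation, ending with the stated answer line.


E = 37/9, F = 0, G = 169/4, EG - F^2 = 6253/36 at the point
E_s = 8/9, E_t = 0, F_s = 0, F_t = 0, G_s = 26, G_t = 0
E_tt = 0, F_st = 0, G_ss = 8
Using the Brioschi determinant formula for K from the metric derivatives:
M1 = [[-E_tt/2 + F_st - G_ss/2, E_s/2, F_s - E_t/2], [F_t - G_s/2, E, F], [G_t/2, F, G]] = [[-4, 4/9, 0], [-13, 37/9, 0], [0, 0, 169/4]]; det M1 = -1352/3
M2 = [[0, E_t/2, G_s/2], [E_t/2, E, F], [G_s/2, F, G]] = [[0, 0, 13], [0, 37/9, 0], [13, 0, 169/4]]; det M2 = -6253/9
det M1 - det M2 = 2197/9; K = 2197/9 / (6253/36)^2 = 144/17797

Answer: K = 144/17797


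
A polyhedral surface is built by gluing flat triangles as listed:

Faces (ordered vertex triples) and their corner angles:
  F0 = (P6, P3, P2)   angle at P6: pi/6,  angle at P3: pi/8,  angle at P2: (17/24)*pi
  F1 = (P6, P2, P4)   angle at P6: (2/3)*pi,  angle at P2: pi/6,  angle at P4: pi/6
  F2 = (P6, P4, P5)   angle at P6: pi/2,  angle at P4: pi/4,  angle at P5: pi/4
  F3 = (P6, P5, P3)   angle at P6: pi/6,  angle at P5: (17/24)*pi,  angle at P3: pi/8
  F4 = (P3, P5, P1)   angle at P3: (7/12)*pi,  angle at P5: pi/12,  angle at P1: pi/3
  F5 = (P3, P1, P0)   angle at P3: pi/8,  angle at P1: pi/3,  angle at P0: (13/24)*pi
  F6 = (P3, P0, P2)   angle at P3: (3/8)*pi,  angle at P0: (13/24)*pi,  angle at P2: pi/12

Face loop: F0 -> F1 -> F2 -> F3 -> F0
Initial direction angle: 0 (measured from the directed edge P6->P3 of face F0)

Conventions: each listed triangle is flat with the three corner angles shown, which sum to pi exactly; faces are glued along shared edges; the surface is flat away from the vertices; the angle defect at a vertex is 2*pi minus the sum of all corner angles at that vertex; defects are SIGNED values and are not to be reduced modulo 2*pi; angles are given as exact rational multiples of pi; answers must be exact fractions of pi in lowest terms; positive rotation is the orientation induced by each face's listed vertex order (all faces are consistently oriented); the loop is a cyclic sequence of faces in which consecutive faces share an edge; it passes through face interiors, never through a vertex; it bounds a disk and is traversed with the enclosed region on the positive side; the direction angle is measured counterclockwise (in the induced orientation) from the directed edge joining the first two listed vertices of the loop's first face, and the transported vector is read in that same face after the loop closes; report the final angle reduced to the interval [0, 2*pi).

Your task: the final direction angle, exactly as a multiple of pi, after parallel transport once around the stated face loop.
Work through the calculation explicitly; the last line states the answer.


enclosed vertex P6: corner angles sum to (3/2)*pi, defect = 2*pi - (3/2)*pi = pi/2
the final direction is the initial angle plus the enclosed defects, taken mod 2*pi in the induced orientation
final angle = 0 + pi/2 = pi/2 (mod 2*pi)

Answer: final direction angle = pi/2


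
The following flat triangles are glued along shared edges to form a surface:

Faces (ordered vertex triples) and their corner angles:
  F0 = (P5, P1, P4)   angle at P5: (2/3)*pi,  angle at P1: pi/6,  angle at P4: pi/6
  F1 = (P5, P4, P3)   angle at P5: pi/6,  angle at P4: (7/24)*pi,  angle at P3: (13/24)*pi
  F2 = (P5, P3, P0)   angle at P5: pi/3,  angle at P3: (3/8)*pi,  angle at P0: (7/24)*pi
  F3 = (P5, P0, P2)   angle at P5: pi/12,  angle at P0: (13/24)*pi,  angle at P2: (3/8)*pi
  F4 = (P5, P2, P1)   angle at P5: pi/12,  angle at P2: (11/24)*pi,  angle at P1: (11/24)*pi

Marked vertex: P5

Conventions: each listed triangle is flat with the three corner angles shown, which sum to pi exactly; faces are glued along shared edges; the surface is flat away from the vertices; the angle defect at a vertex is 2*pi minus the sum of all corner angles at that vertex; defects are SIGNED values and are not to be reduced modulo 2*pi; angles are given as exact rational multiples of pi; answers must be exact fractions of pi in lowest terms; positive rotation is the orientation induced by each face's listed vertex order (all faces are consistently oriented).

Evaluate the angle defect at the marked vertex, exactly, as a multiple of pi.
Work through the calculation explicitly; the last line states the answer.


Sum of corner angles at P5: (4/3)*pi
defect = 2*pi - (4/3)*pi

Answer: defect(P5) = (2/3)*pi


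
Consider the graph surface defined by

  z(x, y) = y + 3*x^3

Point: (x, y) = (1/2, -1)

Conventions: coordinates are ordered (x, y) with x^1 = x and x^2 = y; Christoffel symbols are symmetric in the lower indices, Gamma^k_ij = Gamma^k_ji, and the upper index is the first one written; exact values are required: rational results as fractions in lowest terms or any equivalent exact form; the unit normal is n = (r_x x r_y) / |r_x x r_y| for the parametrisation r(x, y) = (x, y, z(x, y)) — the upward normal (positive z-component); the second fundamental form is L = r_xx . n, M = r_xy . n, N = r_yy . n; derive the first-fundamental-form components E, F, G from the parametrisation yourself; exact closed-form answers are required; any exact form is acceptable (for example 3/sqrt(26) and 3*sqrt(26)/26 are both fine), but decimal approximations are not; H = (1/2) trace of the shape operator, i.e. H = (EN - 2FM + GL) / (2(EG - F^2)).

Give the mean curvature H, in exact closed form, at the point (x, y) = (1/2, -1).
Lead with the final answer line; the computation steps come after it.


Answer: H = 576*sqrt(113)/12769

z_x = 9/4, z_y = 1, z_xx = 9, z_xy = 0, z_yy = 0
E = 97/16, F = 9/4, G = 2; answer radicand W^2 = 113/16
unnormalised second-form numerators: l = 9, m = 0, n = 0; L = l/sqrt(113/16), and similarly M = m/sqrt(W^2), N = n/sqrt(W^2)
H = (E*n - 2*F*m + G*l) / (2*(EG - F^2)*sqrt(W^2)); E*n - 2*F*m + G*l = 18, EG - F^2 = 113/16, so H = (144/113)/sqrt(113/16)


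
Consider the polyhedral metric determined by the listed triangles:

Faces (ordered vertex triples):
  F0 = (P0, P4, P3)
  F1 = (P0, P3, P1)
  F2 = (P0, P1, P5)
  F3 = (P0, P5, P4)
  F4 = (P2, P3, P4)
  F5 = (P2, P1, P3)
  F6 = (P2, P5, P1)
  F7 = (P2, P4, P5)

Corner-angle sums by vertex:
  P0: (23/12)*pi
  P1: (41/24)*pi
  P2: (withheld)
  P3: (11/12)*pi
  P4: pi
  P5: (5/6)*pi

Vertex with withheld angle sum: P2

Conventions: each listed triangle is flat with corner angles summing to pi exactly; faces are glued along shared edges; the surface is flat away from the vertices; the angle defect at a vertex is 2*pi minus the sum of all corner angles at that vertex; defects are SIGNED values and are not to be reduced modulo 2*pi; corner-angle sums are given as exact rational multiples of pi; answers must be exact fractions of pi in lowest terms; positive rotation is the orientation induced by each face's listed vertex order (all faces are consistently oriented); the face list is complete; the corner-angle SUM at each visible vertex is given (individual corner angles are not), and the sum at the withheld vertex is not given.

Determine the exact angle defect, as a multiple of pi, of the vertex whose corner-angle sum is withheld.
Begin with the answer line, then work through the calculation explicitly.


Answer: defect(P2) = (3/8)*pi

V = 6, E = 12, F = 8; chi = V - E + F = 2
Gauss-Bonnet: total defect = 2*pi*chi = 4*pi; visible defects sum to (29/8)*pi


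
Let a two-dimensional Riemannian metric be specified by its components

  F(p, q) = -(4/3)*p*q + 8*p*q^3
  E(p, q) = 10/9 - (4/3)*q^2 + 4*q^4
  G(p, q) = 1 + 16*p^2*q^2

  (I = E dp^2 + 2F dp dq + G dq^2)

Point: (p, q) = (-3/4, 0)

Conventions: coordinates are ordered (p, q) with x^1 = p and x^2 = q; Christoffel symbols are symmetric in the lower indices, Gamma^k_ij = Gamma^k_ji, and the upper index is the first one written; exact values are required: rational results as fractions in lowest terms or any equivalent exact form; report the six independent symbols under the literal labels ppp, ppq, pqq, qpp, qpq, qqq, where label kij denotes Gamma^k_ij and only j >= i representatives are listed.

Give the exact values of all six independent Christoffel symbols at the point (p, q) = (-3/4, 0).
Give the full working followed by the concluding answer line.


E = 10/9, F = 0, G = 1 at the point
E_p = 0, E_q = 0, F_p = 0, F_q = 1, G_p = 0, G_q = 0
EG - F^2 = 10/9;  g^inv = (9/10) * [[1, 0], [0, 10/9]]
first-kind symbols [ij,l] = (1/2)(d_i g_jl + d_j g_il - d_l g_ij): [pp,p] = E_p/2 = 0, [pp,q] = F_p - E_q/2 = 0, [pq,p] = E_q/2 = 0, [pq,q] = G_p/2 = 0, [qq,p] = F_q - G_p/2 = 1, [qq,q] = G_q/2 = 0
Gamma^p_ij = (G*[ij,p] - F*[ij,q])/(EG - F^2), Gamma^q_ij = (E*[ij,q] - F*[ij,p])/(EG - F^2)

Answer: Gamma_ppp = 0, Gamma_ppq = 0, Gamma_pqq = 9/10, Gamma_qpp = 0, Gamma_qpq = 0, Gamma_qqq = 0


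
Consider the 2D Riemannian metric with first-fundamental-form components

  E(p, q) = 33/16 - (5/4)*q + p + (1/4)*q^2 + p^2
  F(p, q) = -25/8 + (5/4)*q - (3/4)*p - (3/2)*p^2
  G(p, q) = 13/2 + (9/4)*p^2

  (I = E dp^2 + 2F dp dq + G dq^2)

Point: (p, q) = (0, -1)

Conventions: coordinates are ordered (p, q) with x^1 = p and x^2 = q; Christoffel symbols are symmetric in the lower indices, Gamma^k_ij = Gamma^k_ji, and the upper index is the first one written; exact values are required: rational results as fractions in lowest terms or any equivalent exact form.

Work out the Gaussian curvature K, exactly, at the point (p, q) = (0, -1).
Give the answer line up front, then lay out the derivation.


Answer: K = -40176/66049

E = 57/16, F = -35/8, G = 13/2, EG - F^2 = 257/64 at the point
E_p = 1, E_q = -7/4, F_p = -3/4, F_q = 5/4, G_p = 0, G_q = 0
E_qq = 1/2, F_pq = 0, G_pp = 9/2
By Brioschi, K is (det M1 - det M2) divided by (EG - F^2) squared.
M1 = [[-E_qq/2 + F_pq - G_pp/2, E_p/2, F_p - E_q/2], [F_q - G_p/2, E, F], [G_q/2, F, G]] = [[-5/2, 1/2, 1/8], [5/4, 57/16, -35/8], [0, -35/8, 13/2]]; det M1 = -3785/256
M2 = [[0, E_q/2, G_p/2], [E_q/2, E, F], [G_p/2, F, G]] = [[0, -7/8, 0], [-7/8, 57/16, -35/8], [0, -35/8, 13/2]]; det M2 = -637/128
det M1 - det M2 = -2511/256; K = -2511/256 / (257/64)^2 = -40176/66049


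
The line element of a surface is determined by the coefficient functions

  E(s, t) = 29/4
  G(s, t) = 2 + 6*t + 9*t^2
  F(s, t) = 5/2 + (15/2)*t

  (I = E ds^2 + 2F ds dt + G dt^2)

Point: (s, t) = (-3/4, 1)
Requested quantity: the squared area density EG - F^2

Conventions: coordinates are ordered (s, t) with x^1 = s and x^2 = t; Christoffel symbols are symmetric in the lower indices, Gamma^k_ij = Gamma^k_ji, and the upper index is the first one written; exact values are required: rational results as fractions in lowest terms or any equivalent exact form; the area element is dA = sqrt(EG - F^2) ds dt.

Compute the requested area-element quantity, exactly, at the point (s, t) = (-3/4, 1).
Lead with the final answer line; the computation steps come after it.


Answer: EG - F^2 = 93/4

E = 29/4, F = 10, G = 17; EG - F^2 = 93/4


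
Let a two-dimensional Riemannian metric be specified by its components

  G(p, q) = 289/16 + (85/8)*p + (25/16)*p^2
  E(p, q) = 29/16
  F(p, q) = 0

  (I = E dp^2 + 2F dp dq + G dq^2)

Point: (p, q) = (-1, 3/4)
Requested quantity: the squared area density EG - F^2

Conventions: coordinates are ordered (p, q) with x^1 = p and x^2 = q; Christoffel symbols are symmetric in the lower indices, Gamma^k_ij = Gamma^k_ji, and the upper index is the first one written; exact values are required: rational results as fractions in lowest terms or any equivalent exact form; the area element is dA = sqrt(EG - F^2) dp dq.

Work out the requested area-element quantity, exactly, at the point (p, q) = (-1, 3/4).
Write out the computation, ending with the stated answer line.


E = 29/16, F = 0, G = 9; EG - F^2 = 261/16

Answer: EG - F^2 = 261/16


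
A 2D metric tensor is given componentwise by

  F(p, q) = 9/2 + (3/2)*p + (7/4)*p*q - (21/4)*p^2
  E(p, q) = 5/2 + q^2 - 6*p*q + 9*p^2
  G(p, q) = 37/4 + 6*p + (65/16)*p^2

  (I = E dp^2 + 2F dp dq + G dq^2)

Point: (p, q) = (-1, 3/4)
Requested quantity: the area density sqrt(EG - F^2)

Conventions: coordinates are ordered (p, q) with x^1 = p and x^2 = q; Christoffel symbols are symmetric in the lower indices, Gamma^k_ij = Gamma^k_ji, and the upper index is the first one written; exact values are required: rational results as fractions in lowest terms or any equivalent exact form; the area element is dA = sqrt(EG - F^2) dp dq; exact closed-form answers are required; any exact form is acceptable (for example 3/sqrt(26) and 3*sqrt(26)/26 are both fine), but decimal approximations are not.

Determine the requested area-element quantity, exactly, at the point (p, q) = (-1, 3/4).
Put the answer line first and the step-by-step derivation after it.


Answer: sqrt(EG - F^2) = 3*sqrt(771)/8

E = 265/16, F = -57/16, G = 117/16; EG - F^2 = 6939/64


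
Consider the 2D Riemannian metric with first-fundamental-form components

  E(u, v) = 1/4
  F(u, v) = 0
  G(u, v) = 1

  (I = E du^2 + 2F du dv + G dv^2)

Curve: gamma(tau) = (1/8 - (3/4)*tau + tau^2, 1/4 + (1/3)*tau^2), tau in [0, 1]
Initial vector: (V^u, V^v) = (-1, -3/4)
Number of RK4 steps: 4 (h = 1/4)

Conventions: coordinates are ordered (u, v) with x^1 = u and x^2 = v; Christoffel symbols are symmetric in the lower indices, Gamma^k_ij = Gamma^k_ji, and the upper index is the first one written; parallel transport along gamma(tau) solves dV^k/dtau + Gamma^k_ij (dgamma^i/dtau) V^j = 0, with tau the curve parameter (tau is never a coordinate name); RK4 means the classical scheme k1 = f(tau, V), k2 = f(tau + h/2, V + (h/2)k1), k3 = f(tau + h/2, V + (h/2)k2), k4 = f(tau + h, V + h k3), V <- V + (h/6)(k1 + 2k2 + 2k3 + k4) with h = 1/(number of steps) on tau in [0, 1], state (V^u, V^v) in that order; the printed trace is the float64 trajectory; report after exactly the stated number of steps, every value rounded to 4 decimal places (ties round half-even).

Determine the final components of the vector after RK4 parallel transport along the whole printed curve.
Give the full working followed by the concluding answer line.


gamma'(tau) = (-3/4 + 2*tau, (2/3)*tau); f(tau, V)^k = -Gamma^k_ij(gamma(tau)) gamma'^i(tau) V^j; h = 1/4; intermediate values shown to 6 dp
curve data and Christoffel symbols at the stage parameters:
  tau = 0.000000: gamma = (0.125000, 0.250000), gamma' = (-0.750000, 0.000000); Gamma_uuu = 0.000000, Gamma_uuv = 0.000000, Gamma_uvv = 0.000000, Gamma_vuu = 0.000000, Gamma_vuv = 0.000000, Gamma_vvv = 0.000000
  tau = 0.125000: gamma = (0.046875, 0.255208), gamma' = (-0.500000, 0.083333); Gamma_uuu = 0.000000, Gamma_uuv = 0.000000, Gamma_uvv = 0.000000, Gamma_vuu = 0.000000, Gamma_vuv = 0.000000, Gamma_vvv = 0.000000
  tau = 0.250000: gamma = (0.000000, 0.270833), gamma' = (-0.250000, 0.166667); Gamma_uuu = 0.000000, Gamma_uuv = 0.000000, Gamma_uvv = 0.000000, Gamma_vuu = 0.000000, Gamma_vuv = 0.000000, Gamma_vvv = 0.000000
  tau = 0.375000: gamma = (-0.015625, 0.296875), gamma' = (0.000000, 0.250000); Gamma_uuu = 0.000000, Gamma_uuv = 0.000000, Gamma_uvv = 0.000000, Gamma_vuu = 0.000000, Gamma_vuv = 0.000000, Gamma_vvv = 0.000000
  tau = 0.500000: gamma = (0.000000, 0.333333), gamma' = (0.250000, 0.333333); Gamma_uuu = 0.000000, Gamma_uuv = 0.000000, Gamma_uvv = 0.000000, Gamma_vuu = 0.000000, Gamma_vuv = 0.000000, Gamma_vvv = 0.000000
  tau = 0.625000: gamma = (0.046875, 0.380208), gamma' = (0.500000, 0.416667); Gamma_uuu = 0.000000, Gamma_uuv = 0.000000, Gamma_uvv = 0.000000, Gamma_vuu = 0.000000, Gamma_vuv = 0.000000, Gamma_vvv = 0.000000
  tau = 0.750000: gamma = (0.125000, 0.437500), gamma' = (0.750000, 0.500000); Gamma_uuu = 0.000000, Gamma_uuv = 0.000000, Gamma_uvv = 0.000000, Gamma_vuu = 0.000000, Gamma_vuv = 0.000000, Gamma_vvv = 0.000000
  tau = 0.875000: gamma = (0.234375, 0.505208), gamma' = (1.000000, 0.583333); Gamma_uuu = 0.000000, Gamma_uuv = 0.000000, Gamma_uvv = 0.000000, Gamma_vuu = 0.000000, Gamma_vuv = 0.000000, Gamma_vvv = 0.000000
  tau = 1.000000: gamma = (0.375000, 0.583333), gamma' = (1.250000, 0.666667); Gamma_uuu = 0.000000, Gamma_uuv = 0.000000, Gamma_uvv = 0.000000, Gamma_vuu = 0.000000, Gamma_vuv = 0.000000, Gamma_vvv = 0.000000
step 0: V^u = -1.0000, V^v = -0.7500
step 1: k1 = (0.000000, 0.000000), k2 = (0.000000, 0.000000), k3 = (0.000000, 0.000000), k4 = (0.000000, 0.000000); V <- V + (h/6)(k1 + 2k2 + 2k3 + k4): V^u = -1.0000, V^v = -0.7500
step 2: k1 = (0.000000, 0.000000), k2 = (0.000000, 0.000000), k3 = (0.000000, 0.000000), k4 = (0.000000, 0.000000); V <- V + (h/6)(k1 + 2k2 + 2k3 + k4): V^u = -1.0000, V^v = -0.7500
step 3: k1 = (0.000000, 0.000000), k2 = (0.000000, 0.000000), k3 = (0.000000, 0.000000), k4 = (0.000000, 0.000000); V <- V + (h/6)(k1 + 2k2 + 2k3 + k4): V^u = -1.0000, V^v = -0.7500
step 4: k1 = (0.000000, 0.000000), k2 = (0.000000, 0.000000), k3 = (0.000000, 0.000000), k4 = (0.000000, 0.000000); V <- V + (h/6)(k1 + 2k2 + 2k3 + k4): V^u = -1.0000, V^v = -0.7500

Answer: V^u = -1.0000, V^v = -0.7500


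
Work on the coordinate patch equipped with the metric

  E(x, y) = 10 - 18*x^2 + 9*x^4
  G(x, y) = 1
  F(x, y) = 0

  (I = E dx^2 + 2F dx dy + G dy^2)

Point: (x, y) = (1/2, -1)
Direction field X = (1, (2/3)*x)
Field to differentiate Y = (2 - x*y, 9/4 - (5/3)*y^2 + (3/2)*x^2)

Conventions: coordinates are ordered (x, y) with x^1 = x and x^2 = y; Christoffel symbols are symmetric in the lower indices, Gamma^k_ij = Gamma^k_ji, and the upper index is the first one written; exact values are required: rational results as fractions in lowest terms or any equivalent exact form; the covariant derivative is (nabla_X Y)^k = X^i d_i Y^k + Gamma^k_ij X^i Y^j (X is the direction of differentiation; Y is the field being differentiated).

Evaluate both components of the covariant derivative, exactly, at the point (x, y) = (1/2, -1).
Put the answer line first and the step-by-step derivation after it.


Answer: (nabla_X Y)^x = -1135/582, (nabla_X Y)^y = 47/18

E = 97/16, F = 0, G = 1 at the point
E_x = -27/2, E_y = 0, F_x = 0, F_y = 0, G_x = 0, G_y = 0
EG - F^2 = 97/16;  g^inv = (16/97) * [[1, 0], [0, 97/16]]
first-kind symbols [ij,l] = (1/2)(d_i g_jl + d_j g_il - d_l g_ij): [xx,x] = E_x/2 = -27/4, [xx,y] = F_x - E_y/2 = 0, [xy,x] = E_y/2 = 0, [xy,y] = G_x/2 = 0, [yy,x] = F_y - G_x/2 = 0, [yy,y] = G_y/2 = 0
Gamma^x_ij = (G*[ij,x] - F*[ij,y])/(EG - F^2), Gamma^y_ij = (E*[ij,y] - F*[ij,x])/(EG - F^2)
Gamma_xxx = -108/97, Gamma_xxy = 0, Gamma_xyy = 0, Gamma_yxx = 0, Gamma_yxy = 0, Gamma_yyy = 0
X = (1, 1/3), Y = (5/2, 23/24) at the point


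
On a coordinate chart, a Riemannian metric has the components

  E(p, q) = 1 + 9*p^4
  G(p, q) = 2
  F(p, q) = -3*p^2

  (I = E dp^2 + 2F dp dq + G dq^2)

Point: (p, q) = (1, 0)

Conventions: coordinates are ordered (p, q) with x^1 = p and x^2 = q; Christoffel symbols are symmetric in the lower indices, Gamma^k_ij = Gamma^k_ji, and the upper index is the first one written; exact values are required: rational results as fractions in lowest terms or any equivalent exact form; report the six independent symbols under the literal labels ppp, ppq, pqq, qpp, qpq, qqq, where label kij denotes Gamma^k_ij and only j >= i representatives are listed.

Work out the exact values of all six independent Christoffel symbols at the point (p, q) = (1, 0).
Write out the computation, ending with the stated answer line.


E = 10, F = -3, G = 2 at the point
E_p = 36, E_q = 0, F_p = -6, F_q = 0, G_p = 0, G_q = 0
EG - F^2 = 11;  g^inv = (1/11) * [[2, 3], [3, 10]]
first-kind symbols [ij,l] = (1/2)(d_i g_jl + d_j g_il - d_l g_ij): [pp,p] = E_p/2 = 18, [pp,q] = F_p - E_q/2 = -6, [pq,p] = E_q/2 = 0, [pq,q] = G_p/2 = 0, [qq,p] = F_q - G_p/2 = 0, [qq,q] = G_q/2 = 0
Gamma^p_ij = (G*[ij,p] - F*[ij,q])/(EG - F^2), Gamma^q_ij = (E*[ij,q] - F*[ij,p])/(EG - F^2)

Answer: Gamma_ppp = 18/11, Gamma_ppq = 0, Gamma_pqq = 0, Gamma_qpp = -6/11, Gamma_qpq = 0, Gamma_qqq = 0


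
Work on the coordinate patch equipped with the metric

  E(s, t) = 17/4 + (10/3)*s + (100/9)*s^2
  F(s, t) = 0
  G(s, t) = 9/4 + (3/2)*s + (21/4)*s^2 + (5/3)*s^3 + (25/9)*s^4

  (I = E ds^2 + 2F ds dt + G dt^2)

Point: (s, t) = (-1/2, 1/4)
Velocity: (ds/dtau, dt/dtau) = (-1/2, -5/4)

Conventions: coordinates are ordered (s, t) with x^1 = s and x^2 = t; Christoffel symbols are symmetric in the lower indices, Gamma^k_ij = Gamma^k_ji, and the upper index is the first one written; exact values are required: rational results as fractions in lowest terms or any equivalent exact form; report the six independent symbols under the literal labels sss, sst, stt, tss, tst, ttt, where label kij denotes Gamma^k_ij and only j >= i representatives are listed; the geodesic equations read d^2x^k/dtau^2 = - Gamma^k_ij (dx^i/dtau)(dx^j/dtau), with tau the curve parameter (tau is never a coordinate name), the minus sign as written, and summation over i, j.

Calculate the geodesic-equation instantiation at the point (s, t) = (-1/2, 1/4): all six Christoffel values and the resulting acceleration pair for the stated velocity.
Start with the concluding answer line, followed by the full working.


Answer: Gamma_sss = -140/193, Gamma_sst = 0, Gamma_stt = 70/193, Gamma_tss = 0, Gamma_tst = -7/10, Gamma_ttt = 0; accelerations (d^2s/dtau^2, d^2t/dtau^2) = (-595/1544, 7/8)

E = 193/36, F = 0, G = 25/9 at the point
E_s = -70/9, E_t = 0, F_s = 0, F_t = 0, G_s = -35/9, G_t = 0
EG - F^2 = 4825/324;  g^inv = (324/4825) * [[25/9, 0], [0, 193/36]]
first-kind symbols [ij,l] = (1/2)(d_i g_jl + d_j g_il - d_l g_ij): [ss,s] = E_s/2 = -35/9, [ss,t] = F_s - E_t/2 = 0, [st,s] = E_t/2 = 0, [st,t] = G_s/2 = -35/18, [tt,s] = F_t - G_s/2 = 35/18, [tt,t] = G_t/2 = 0
Gamma^s_ij = (G*[ij,s] - F*[ij,t])/(EG - F^2), Gamma^t_ij = (E*[ij,t] - F*[ij,s])/(EG - F^2)
Gamma_sss = -140/193, Gamma_sst = 0, Gamma_stt = 70/193, Gamma_tss = 0, Gamma_tst = -7/10, Gamma_ttt = 0
d^2s/dtau^2 = -(Gamma_sss*(-1/2)^2 + 2*Gamma_sst*(-1/2)*(-5/4) + Gamma_stt*(-5/4)^2) = -595/1544
d^2t/dtau^2 = -(Gamma_tss*(-1/2)^2 + 2*Gamma_tst*(-1/2)*(-5/4) + Gamma_ttt*(-5/4)^2) = 7/8


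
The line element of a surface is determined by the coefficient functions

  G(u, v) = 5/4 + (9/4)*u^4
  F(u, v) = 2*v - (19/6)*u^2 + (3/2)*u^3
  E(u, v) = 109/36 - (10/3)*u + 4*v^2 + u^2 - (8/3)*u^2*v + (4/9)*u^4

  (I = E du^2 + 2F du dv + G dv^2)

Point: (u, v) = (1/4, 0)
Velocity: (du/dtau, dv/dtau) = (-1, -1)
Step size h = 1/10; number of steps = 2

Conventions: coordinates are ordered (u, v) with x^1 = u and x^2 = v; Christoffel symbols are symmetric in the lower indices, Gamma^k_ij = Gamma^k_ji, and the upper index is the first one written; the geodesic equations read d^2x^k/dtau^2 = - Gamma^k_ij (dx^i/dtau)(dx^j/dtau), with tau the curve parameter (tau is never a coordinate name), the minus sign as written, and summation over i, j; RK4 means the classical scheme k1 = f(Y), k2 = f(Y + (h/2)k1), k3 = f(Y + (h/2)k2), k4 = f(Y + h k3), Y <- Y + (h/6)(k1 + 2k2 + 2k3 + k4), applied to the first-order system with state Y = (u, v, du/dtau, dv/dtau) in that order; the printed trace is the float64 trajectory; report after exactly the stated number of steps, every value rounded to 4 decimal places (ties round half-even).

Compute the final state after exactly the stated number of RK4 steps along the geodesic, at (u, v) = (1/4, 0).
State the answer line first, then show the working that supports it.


Answer: u = 0.0523, v = -0.1894, du/dtau = -0.9624, dv/dtau = -0.9307

f(Y) = (du/dtau, dv/dtau, -Gamma^u_ij Y'^i Y'^j, -Gamma^v_ij Y'^i Y'^j) with the Gammas evaluated at the stage position; h = 0.100000; intermediate values shown to 6 dp
step 0: u = 0.2500, v = 0.0000, du/dtau = -1.0000, dv/dtau = -1.0000
step 1:
  k1: at (u, v) = (0.250000, 0.000000), (du/dtau, dv/dtau) = (-1.000000, -1.000000); Gamma_uuu = -0.703383, Gamma_uuv = -0.032932, Gamma_uvv = 0.863590, Gamma_vuu = -1.065687, Gamma_vuv = 0.051293, Gamma_vvv = 0.119701; k1 = (-1.000000, -1.000000, -0.094341, 0.843401)
  k2: at (u, v) = (0.200000, -0.050000), (du/dtau, dv/dtau) = (-1.004717, -0.957830); Gamma_uuu = -0.661902, Gamma_uuv = -0.103835, Gamma_uvv = 0.825073, Gamma_vuu = -0.778096, Gamma_vuv = 0.010937, Gamma_vvv = 0.141286; k2 = (-1.004717, -0.957830, 0.111059, 0.634784)
  k3: at (u, v) = (0.199764, -0.047891), (du/dtau, dv/dtau) = (-0.994447, -0.968261); Gamma_uuu = -0.661459, Gamma_uuv = -0.100254, Gamma_uvv = 0.824731, Gamma_vuu = -0.781646, Gamma_vuv = 0.011806, Gamma_vvv = 0.138286; k3 = (-0.994447, -0.968261, 0.073990, 0.620606)
  k4: at (u, v) = (0.150555, -0.096826), (du/dtau, dv/dtau) = (-0.992601, -0.937939); Gamma_uuu = -0.616426, Gamma_uuv = -0.163250, Gamma_uvv = 0.781966, Gamma_vuu = -0.475122, Gamma_vuv = -0.021691, Gamma_vvv = 0.162694; k4 = (-0.992601, -0.937939, 0.223390, 0.365380)
  Y <- Y + (h/6)(k1 + 2k2 + 2k3 + k4): u = 0.1502, v = -0.0965, du/dtau = -0.9917, dv/dtau = -0.9380
step 2:
  k1: at (u, v) = (0.150151, -0.096502), (du/dtau, dv/dtau) = (-0.991681, -0.938007); Gamma_uuu = -0.616183, Gamma_uuv = -0.162605, Gamma_uvv = 0.781604, Gamma_vuu = -0.474145, Gamma_vuv = -0.021527, Gamma_vvv = 0.162000; k1 = (-0.991681, -0.938007, 0.220784, 0.363800)
  k2: at (u, v) = (0.100567, -0.143402), (du/dtau, dv/dtau) = (-0.980642, -0.919817); Gamma_uuu = -0.564129, Gamma_uuv = -0.216347, Gamma_uvv = 0.736779, Gamma_vuu = -0.146629, Gamma_vuv = -0.051247, Gamma_vvv = 0.186993; k2 = (-0.980642, -0.919817, 0.309431, 0.075251)
  k3: at (u, v) = (0.101119, -0.142493), (du/dtau, dv/dtau) = (-0.976209, -0.934245); Gamma_uuu = -0.564951, Gamma_uuv = -0.215212, Gamma_uvv = 0.737294, Gamma_vuu = -0.151350, Gamma_vuv = -0.050642, Gamma_vvv = 0.186243; k3 = (-0.976209, -0.934245, 0.287424, 0.074051)
  k4: at (u, v) = (0.052530, -0.189926), (du/dtau, dv/dtau) = (-0.962939, -0.930602); Gamma_uuu = -0.503298, Gamma_uuv = -0.264952, Gamma_uvv = 0.694107, Gamma_vuu = 0.198112, Gamma_vuv = -0.081797, Gamma_vvv = 0.215655; k4 = (-0.962939, -0.930602, 0.340426, -0.223862)
  Y <- Y + (h/6)(k1 + 2k2 + 2k3 + k4): u = 0.0523, v = -0.1894, du/dtau = -0.9624, dv/dtau = -0.9307


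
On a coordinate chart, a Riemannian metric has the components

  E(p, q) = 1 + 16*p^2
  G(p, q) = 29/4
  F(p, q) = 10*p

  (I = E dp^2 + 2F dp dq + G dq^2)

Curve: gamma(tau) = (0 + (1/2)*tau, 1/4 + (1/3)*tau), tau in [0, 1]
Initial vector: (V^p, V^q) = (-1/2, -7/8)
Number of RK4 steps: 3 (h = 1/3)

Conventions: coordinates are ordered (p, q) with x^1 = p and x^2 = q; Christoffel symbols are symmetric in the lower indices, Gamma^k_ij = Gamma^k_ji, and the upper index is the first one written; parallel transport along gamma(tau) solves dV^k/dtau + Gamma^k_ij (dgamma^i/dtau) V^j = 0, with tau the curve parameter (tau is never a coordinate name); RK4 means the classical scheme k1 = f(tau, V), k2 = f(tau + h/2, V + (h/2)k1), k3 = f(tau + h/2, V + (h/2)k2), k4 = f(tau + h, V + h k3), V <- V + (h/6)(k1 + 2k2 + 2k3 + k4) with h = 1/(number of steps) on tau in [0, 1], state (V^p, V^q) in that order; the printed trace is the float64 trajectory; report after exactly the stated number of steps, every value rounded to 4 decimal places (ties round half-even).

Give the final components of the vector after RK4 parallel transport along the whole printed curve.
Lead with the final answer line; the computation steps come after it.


Answer: V^p = -0.4014, V^q = -0.5982

gamma'(tau) = (1/2, 1/3); f(tau, V)^k = -Gamma^k_ij(gamma(tau)) gamma'^i(tau) V^j; h = 1/3; intermediate values shown to 6 dp
curve data and Christoffel symbols at the stage parameters:
  tau = 0.000000: gamma = (0.000000, 0.250000), gamma' = (0.500000, 0.333333); Gamma_ppp = 0.000000, Gamma_ppq = 0.000000, Gamma_pqq = 0.000000, Gamma_qpp = 1.379310, Gamma_qpq = 0.000000, Gamma_qqq = 0.000000
  tau = 0.166667: gamma = (0.083333, 0.305556), gamma' = (0.500000, 0.333333); Gamma_ppp = 0.181132, Gamma_ppq = 0.000000, Gamma_pqq = 0.000000, Gamma_qpp = 1.358491, Gamma_qpq = 0.000000, Gamma_qqq = 0.000000
  tau = 0.333333: gamma = (0.166667, 0.361111), gamma' = (0.500000, 0.333333); Gamma_ppp = 0.346570, Gamma_ppq = 0.000000, Gamma_pqq = 0.000000, Gamma_qpp = 1.299639, Gamma_qpq = 0.000000, Gamma_qqq = 0.000000
  tau = 0.500000: gamma = (0.250000, 0.416667), gamma' = (0.500000, 0.333333); Gamma_ppp = 0.484848, Gamma_ppq = 0.000000, Gamma_pqq = 0.000000, Gamma_qpp = 1.212121, Gamma_qpq = 0.000000, Gamma_qqq = 0.000000
  tau = 0.666667: gamma = (0.333333, 0.472222), gamma' = (0.500000, 0.333333); Gamma_ppp = 0.590769, Gamma_ppq = 0.000000, Gamma_pqq = 0.000000, Gamma_qpp = 1.107692, Gamma_qpq = 0.000000, Gamma_qqq = 0.000000
  tau = 0.833333: gamma = (0.416667, 0.527778), gamma' = (0.500000, 0.333333); Gamma_ppp = 0.664820, Gamma_ppq = 0.000000, Gamma_pqq = 0.000000, Gamma_qpp = 0.997230, Gamma_qpq = 0.000000, Gamma_qqq = 0.000000
  tau = 1.000000: gamma = (0.500000, 0.583333), gamma' = (0.500000, 0.333333); Gamma_ppp = 0.711111, Gamma_ppq = 0.000000, Gamma_pqq = 0.000000, Gamma_qpp = 0.888889, Gamma_qpq = 0.000000, Gamma_qqq = 0.000000
step 0: V^p = -0.5000, V^q = -0.8750
step 1: k1 = (0.000000, 0.344828), k2 = (0.045283, 0.339623), k3 = (0.044600, 0.334496), k4 = (0.084066, 0.315249); V <- V + (h/6)(k1 + 2k2 + 2k3 + k4): V^p = -0.4853, V^q = -0.7634
step 2: k1 = (0.084103, 0.315385), k2 = (0.114261, 0.285652), k3 = (0.113042, 0.282606), k4 = (0.132232, 0.247936); V <- V + (h/6)(k1 + 2k2 + 2k3 + k4): V^p = -0.4481, V^q = -0.6690
step 3: k1 = (0.132352, 0.248161), k2 = (0.141610, 0.212415), k3 = (0.141097, 0.211645), k4 = (0.142591, 0.178238); V <- V + (h/6)(k1 + 2k2 + 2k3 + k4): V^p = -0.4014, V^q = -0.5982


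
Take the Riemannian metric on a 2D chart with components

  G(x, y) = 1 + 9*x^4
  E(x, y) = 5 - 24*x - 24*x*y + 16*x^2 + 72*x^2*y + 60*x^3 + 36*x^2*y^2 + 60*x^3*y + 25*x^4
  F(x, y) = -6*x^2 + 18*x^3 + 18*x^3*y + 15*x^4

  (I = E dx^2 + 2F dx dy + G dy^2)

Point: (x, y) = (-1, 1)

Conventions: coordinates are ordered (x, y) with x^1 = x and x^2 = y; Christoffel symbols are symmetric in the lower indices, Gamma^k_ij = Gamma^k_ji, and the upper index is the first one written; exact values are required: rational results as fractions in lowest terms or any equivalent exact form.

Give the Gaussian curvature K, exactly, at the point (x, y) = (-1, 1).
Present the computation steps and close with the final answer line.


E = 82, F = -27, G = 10, EG - F^2 = 91 at the point
E_x = -36, E_y = 108, F_x = 60, F_y = -18, G_x = -36, G_y = 0
E_yy = 72, F_xy = 54, G_xx = 108
Using the Brioschi determinant formula for K from the metric derivatives:
M1 = [[-E_yy/2 + F_xy - G_xx/2, E_x/2, F_x - E_y/2], [F_y - G_x/2, E, F], [G_y/2, F, G]] = [[-36, -18, 6], [0, 82, -27], [0, -27, 10]]; det M1 = -3276
M2 = [[0, E_y/2, G_x/2], [E_y/2, E, F], [G_x/2, F, G]] = [[0, 54, -18], [54, 82, -27], [-18, -27, 10]]; det M2 = -3240
det M1 - det M2 = -36; K = -36 / (91)^2 = -36/8281

Answer: K = -36/8281


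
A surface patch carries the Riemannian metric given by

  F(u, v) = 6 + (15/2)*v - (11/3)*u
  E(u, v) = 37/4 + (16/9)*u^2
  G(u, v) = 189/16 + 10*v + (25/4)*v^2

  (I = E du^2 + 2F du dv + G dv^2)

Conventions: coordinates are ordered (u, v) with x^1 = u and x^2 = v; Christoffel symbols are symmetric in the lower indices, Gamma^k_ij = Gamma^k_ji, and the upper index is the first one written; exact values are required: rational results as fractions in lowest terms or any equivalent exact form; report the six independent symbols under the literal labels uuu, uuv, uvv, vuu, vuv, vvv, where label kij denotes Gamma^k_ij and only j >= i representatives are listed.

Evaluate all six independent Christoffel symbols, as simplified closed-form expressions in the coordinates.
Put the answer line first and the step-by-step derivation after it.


Answer: Gamma_uuu = (6400*u*v^2 + 10240*u*v + 4352*u + 15840*v + 12672)/(6400*u^2*v^2 + 10240*u^2*v + 4352*u^2 + 31680*u*v + 25344*u + 900*v^2 + 1440*v + 42201), Gamma_uuv = 0, Gamma_uvv = (13200*u*v + 10560*u + 33750)/(6400*u^2*v^2 + 10240*u^2*v + 4352*u^2 + 31680*u*v + 25344*u + 900*v^2 + 1440*v + 42201), Gamma_vuu = (-7680*u*v - 6144*u - 19536)/(6400*u^2*v^2 + 10240*u^2*v + 4352*u^2 + 31680*u*v + 25344*u + 900*v^2 + 1440*v + 42201), Gamma_vuv = 0, Gamma_vvv = (6400*u^2*v + 5120*u^2 + 15840*u + 900*v + 720)/(6400*u^2*v^2 + 10240*u^2*v + 4352*u^2 + 31680*u*v + 25344*u + 900*v^2 + 1440*v + 42201)

E = 37/4 + (16/9)*u^2; F = 6 + (15/2)*v - (11/3)*u; G = 189/16 + 10*v + (25/4)*v^2
Gamma^k_ij = (1/2) g^{kl} (d_i g_jl + d_j g_il - d_l g_ij), with g^inv = (1/(EG-F^2)) [[G, -F], [-F, E]]
first partials: E_u = (32/9)*u, E_v = 0, F_u = -11/3, F_v = 15/2, G_u = 0, G_v = 10 + (25/2)*v
D = EG - F^2 = 4689/64 + (5/2)*v + 44*u + (25/16)*v^2 + 55*u*v + (68/9)*u^2 + (160/9)*u^2*v + (100/9)*u^2*v^2
expanded: Gamma^u_uu = (G E_u - 2F F_u + F E_v)/(2D), Gamma^u_uv = (G E_v - F G_u)/(2D), Gamma^u_vv = (2G F_v - G G_u - F G_v)/(2D), Gamma^v_uu = (2E F_u - E E_v - F E_u)/(2D), Gamma^v_uv = (E G_u - F E_v)/(2D), Gamma^v_vv = (E G_v - 2F F_v + F G_u)/(2D); substitute and cancel common factors


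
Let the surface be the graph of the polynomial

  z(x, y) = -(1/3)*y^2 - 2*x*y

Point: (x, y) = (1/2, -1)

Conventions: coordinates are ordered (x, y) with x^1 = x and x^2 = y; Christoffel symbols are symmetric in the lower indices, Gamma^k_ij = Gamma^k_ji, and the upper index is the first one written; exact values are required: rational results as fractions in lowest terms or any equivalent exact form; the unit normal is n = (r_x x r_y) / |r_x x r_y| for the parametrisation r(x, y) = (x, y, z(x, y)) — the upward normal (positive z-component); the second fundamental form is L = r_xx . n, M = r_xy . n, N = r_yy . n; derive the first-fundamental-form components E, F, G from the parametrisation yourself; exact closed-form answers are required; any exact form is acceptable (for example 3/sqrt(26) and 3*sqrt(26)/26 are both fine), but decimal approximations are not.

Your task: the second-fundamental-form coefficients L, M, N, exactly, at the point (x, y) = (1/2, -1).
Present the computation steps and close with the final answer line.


z_x = 2, z_y = -1/3, z_xx = 0, z_xy = -2, z_yy = -2/3
E = 5, F = -2/3, G = 10/9; answer radicand W^2 = 46/9
unnormalised second-form numerators: l = 0, m = -2, n = -2/3; L = l/sqrt(46/9), and similarly M = m/sqrt(W^2), N = n/sqrt(W^2)

Answer: L = 0, M = -3*sqrt(46)/23, N = -sqrt(46)/23


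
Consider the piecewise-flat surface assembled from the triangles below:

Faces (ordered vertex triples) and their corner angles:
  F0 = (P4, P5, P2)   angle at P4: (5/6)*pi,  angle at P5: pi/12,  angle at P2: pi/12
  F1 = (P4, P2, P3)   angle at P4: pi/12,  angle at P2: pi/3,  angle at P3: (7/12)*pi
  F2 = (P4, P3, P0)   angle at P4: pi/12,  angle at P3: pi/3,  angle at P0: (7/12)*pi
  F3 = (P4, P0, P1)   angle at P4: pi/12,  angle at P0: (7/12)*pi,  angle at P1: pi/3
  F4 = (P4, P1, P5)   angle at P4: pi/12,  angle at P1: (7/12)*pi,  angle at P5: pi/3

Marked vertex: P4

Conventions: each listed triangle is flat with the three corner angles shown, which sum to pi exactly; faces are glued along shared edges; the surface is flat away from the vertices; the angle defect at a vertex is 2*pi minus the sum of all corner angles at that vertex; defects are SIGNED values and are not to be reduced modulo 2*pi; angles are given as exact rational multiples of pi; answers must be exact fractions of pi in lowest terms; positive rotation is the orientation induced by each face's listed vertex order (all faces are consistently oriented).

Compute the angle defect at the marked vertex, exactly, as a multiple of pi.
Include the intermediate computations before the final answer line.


Sum of corner angles at P4: (7/6)*pi
defect = 2*pi - (7/6)*pi

Answer: defect(P4) = (5/6)*pi
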